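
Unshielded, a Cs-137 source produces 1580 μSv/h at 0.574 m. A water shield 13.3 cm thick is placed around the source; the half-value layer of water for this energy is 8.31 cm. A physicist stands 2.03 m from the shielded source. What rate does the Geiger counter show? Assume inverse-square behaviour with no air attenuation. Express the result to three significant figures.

41.7 μSv/h

Distance alone: (0.574/2.03)² = 0.07995, so 1580 × 0.07995 = 126.3 μSv/h.
Shield: 13.3/8.31 = 1.600 half-value layers → attenuation 2^(−1.600) = 0.3299.
Combined: 126.3 × 0.3299 = 41.67 μSv/h.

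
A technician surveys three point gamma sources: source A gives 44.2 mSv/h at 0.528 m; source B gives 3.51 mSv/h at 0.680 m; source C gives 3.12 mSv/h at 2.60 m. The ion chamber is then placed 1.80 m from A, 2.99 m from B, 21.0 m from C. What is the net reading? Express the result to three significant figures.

Each source contributes Iᵢ·(dᵢ/rᵢ)²; contributions add.
A: 44.2 × (0.528/1.80)² = 3.803 mSv/h
B: 3.51 × (0.680/2.99)² = 0.1815 mSv/h
C: 3.12 × (2.60/21.0)² = 0.04783 mSv/h
Total = 3.803 + 0.1815 + 0.04783 = 4.032 mSv/h.

4.03 mSv/h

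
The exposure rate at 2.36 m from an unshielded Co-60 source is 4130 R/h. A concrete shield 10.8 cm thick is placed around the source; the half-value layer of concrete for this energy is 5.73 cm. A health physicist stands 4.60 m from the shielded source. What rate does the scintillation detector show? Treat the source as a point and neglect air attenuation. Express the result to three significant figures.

Distance alone: 4130 × (2.36/4.60)² = 4130 × 0.2632 = 1087 R/h.
Shield: 10.8/5.73 = 1.885 half-value layers → attenuation 2^(−1.885) = 0.2707.
Combined: 1087 × 0.2707 = 294.3 R/h.

294 R/h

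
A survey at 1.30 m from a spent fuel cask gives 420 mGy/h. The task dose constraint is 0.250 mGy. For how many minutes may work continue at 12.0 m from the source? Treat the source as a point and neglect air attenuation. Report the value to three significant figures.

Applying the 1/r² law, rate at 12.0 m:
420 × (1.30/12.0)² = 420 × 0.01174 = 4.931 mGy/h.
Stay time = 0.250 mGy ÷ 4.931 mGy/h = 0.05070 h = 3.042 min.

3.04 min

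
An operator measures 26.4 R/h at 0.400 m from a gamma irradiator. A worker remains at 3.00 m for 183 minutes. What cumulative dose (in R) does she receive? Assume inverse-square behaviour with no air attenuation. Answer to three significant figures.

1.43 R

Applying the 1/r² law, rate at 3.00 m:
26.4 × (0.400/3.00)² = 26.4 × 0.01778 = 0.4694 R/h.
Dose = rate × time = 0.4694 R/h × 3.050 h = 1.432 R.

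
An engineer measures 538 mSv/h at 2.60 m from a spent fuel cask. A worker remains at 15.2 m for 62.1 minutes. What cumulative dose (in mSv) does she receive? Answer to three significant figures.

Applying the 1/r² law, rate at 15.2 m:
(2.60/15.2)² = 0.02926, so 538 × 0.02926 = 15.74 mSv/h.
Dose = rate × time = 15.74 mSv/h × 1.035 h = 16.29 mSv.

16.3 mSv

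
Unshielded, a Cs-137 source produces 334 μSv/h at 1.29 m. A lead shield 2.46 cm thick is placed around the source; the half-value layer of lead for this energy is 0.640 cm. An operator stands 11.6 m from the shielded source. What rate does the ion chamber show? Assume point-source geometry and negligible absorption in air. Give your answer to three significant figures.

0.288 μSv/h

Distance alone: 334 × (1.29/11.6)² = 334 × 0.01237 = 4.132 μSv/h.
Shield: 2.46/0.640 = 3.844 half-value layers → attenuation 2^(−3.844) = 0.06964.
Combined: 4.132 × 0.06964 = 0.2878 μSv/h.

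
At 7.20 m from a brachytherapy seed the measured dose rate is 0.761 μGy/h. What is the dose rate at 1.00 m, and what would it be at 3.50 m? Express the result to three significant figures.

39.5 μGy/h; 3.22 μGy/h

Intensity scales as (d₁/d₂)², so
At 1.00 m: 0.761 × (7.20/1.00)² = 0.761 × 51.84 = 39.45 μGy/h
At 3.50 m: (1.00/3.50)² = 0.08163, so 39.45 × 0.08163 = 3.220 μGy/h.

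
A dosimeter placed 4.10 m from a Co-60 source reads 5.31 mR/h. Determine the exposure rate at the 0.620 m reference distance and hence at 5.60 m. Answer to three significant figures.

232 mR/h; 2.85 mR/h

Since intensity falls as 1/r²,
At 0.620 m: 5.31 × (4.10/0.620)² = 5.31 × 43.73 = 232.2 mR/h
At 5.60 m: (0.620/5.60)² = 0.01226, so 232.2 × 0.01226 = 2.847 mR/h.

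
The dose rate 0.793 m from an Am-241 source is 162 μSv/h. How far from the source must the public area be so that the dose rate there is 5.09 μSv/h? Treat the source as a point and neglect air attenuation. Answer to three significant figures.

4.47 m

Using I₁d₁² = I₂d₂², d₂ = d₁·√(I₁/I₂).
I₁/I₂ = 162/5.09 = 31.83, so d₂ = 0.793 × √31.83 = 4.474 m.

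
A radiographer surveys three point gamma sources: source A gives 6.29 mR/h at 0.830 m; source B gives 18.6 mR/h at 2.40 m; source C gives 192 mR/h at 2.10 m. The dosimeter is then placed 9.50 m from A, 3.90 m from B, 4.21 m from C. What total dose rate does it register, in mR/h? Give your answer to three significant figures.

54.9 mR/h

Each source contributes Iᵢ·(dᵢ/rᵢ)²; contributions add.
A: 6.29 × (0.830/9.50)² = 0.04801 mR/h
B: 18.6 × (2.40/3.90)² = 7.044 mR/h
C: 192 × (2.10/4.21)² = 47.77 mR/h
Total = 0.04801 + 7.044 + 47.77 = 54.86 mR/h.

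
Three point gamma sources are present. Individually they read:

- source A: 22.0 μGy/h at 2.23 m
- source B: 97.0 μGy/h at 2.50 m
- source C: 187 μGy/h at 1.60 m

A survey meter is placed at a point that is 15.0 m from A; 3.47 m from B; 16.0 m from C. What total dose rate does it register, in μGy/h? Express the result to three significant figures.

52.7 μGy/h

Each source contributes Iᵢ·(dᵢ/rᵢ)²; contributions add.
A: 22.0 × (2.23/15.0)² = 0.4862 μGy/h
B: 97.0 × (2.50/3.47)² = 50.35 μGy/h
C: 187 × (1.60/16.0)² = 1.870 μGy/h
Total = 0.4862 + 50.35 + 1.870 = 52.71 μGy/h.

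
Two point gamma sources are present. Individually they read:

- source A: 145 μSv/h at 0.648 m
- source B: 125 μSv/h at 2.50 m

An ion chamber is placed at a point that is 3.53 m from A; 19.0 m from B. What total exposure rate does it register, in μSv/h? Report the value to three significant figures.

7.05 μSv/h

Each source contributes Iᵢ·(dᵢ/rᵢ)²; contributions add.
A: 145 × (0.648/3.53)² = 4.886 μSv/h
B: 125 × (2.50/19.0)² = 2.164 μSv/h
Total = 4.886 + 2.164 = 7.050 μSv/h.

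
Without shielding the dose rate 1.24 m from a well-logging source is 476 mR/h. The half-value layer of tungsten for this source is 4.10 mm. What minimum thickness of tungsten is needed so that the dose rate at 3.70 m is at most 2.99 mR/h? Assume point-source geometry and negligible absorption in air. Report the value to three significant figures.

At 3.70 m, distance alone gives 476 × (1.24/3.70)² = 476 × 0.1123 = 53.45 mR/h.
Further attenuation needed: 53.45/2.99 = 17.88.
n = log₂(17.88) = 4.160 half-value layers.
Thickness = 4.160 × 4.10 mm = 17.06 mm.

17.1 mm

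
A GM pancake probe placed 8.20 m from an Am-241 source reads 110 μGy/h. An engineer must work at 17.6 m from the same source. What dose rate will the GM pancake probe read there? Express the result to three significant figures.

23.9 μGy/h

Using I₁d₁² = I₂d₂², scaling from 8.20 m to 17.6 m:
110 × (8.20/17.6)² = 110 × 0.2171 = 23.88 μGy/h.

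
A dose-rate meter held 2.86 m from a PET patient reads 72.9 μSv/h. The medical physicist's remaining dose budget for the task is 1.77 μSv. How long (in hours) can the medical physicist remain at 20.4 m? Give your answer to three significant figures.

1.24 h

Applying the 1/r² law, rate at 20.4 m:
(2.86/20.4)² = 0.01965, so 72.9 × 0.01965 = 1.432 μSv/h.
Stay time = 1.77 μSv ÷ 1.432 μSv/h = 1.236 h.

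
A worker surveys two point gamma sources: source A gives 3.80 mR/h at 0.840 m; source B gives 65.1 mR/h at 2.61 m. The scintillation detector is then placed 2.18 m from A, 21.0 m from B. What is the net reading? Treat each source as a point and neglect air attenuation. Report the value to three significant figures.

By superposition, sum each source's inverse-square contribution:
A: 3.80 × (0.840/2.18)² = 0.5642 mR/h
B: 65.1 × (2.61/21.0)² = 1.006 mR/h
Total = 0.5642 + 1.006 = 1.570 mR/h.

1.57 mR/h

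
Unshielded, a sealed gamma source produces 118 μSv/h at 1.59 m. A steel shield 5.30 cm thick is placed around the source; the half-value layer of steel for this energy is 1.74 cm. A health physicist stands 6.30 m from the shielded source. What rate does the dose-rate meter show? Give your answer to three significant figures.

0.910 μSv/h

Distance alone: 118 × (1.59/6.30)² = 118 × 0.06370 = 7.517 μSv/h.
Shield: 5.30/1.74 = 3.046 half-value layers → attenuation 2^(−3.046) = 0.1211.
Combined: 7.517 × 0.1211 = 0.9103 μSv/h.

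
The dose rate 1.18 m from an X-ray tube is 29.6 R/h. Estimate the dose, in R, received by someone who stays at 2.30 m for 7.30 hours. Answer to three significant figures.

Using I₁d₁² = I₂d₂², rate at 2.30 m:
29.6 × (1.18/2.30)² = 29.6 × 0.2632 = 7.791 R/h.
Dose = rate × time = 7.791 R/h × 7.300 h = 56.87 R.

56.9 R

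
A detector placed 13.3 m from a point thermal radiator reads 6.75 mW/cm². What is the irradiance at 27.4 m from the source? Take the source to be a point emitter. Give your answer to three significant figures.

1.59 mW/cm²

Since intensity falls as 1/r², scaling from 13.3 m to 27.4 m:
(13.3/27.4)² = 0.2356, so 6.75 × 0.2356 = 1.590 mW/cm².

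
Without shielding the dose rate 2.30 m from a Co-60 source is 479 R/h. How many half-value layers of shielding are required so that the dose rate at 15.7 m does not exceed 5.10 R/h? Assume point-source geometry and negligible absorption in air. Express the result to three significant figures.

At 15.7 m, distance alone gives (2.30/15.7)² = 0.02146, so 479 × 0.02146 = 10.28 R/h.
Further attenuation needed: 10.28/5.10 = 2.016.
n = log₂(2.016) = 1.011 half-value layers.

1.01 half-value layers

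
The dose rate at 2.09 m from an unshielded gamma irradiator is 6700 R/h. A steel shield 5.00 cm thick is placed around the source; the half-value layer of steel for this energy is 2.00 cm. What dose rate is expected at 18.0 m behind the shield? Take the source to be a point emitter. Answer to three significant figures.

Distance alone: (2.09/18.0)² = 0.01348, so 6700 × 0.01348 = 90.32 R/h.
Shield: 5.00/2.00 = 2.500 half-value layers → attenuation 2^(−2.500) = 0.1768.
Combined: 90.32 × 0.1768 = 15.97 R/h.

16.0 R/h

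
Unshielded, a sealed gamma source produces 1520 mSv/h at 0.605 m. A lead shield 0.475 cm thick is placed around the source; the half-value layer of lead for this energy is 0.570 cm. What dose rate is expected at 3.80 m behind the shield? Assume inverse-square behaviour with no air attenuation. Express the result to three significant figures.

21.6 mSv/h

Distance alone: 1520 × (0.605/3.80)² = 1520 × 0.02535 = 38.53 mSv/h.
Shield: 0.475/0.570 = 0.8333 half-value layers → attenuation 2^(−0.8333) = 0.5612.
Combined: 38.53 × 0.5612 = 21.62 mSv/h.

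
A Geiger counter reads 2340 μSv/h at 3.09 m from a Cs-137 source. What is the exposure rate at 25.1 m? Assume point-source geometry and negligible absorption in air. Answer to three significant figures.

35.5 μSv/h

Since intensity falls as 1/r², the rate at 25.1 m is
(3.09/25.1)² = 0.01516, so 2340 × 0.01516 = 35.47 μSv/h.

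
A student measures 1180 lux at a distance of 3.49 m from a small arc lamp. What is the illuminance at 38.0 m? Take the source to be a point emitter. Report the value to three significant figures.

Applying the 1/r² law, the rate at 38.0 m is
(3.49/38.0)² = 0.008435, so 1180 × 0.008435 = 9.953 lux.

9.95 lux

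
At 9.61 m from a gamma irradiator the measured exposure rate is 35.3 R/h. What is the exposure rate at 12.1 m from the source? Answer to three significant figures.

22.3 R/h

By the inverse-square law, scaling from 9.61 m to 12.1 m:
(9.61/12.1)² = 0.6308, so 35.3 × 0.6308 = 22.27 R/h.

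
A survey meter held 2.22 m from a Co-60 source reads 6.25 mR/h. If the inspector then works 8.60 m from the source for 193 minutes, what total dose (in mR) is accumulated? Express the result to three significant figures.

By the inverse-square law, rate at 8.60 m:
(2.22/8.60)² = 0.06664, so 6.25 × 0.06664 = 0.4165 mR/h.
Dose = rate × time = 0.4165 mR/h × 3.217 h = 1.340 mR.

1.34 mR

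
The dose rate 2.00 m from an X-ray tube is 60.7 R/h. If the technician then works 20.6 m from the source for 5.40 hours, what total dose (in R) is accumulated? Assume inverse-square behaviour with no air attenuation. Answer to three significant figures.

3.09 R

Intensity scales as (d₁/d₂)², so rate at 20.6 m:
60.7 × (2.00/20.6)² = 60.7 × 0.009426 = 0.5722 R/h.
Dose = rate × time = 0.5722 R/h × 5.400 h = 3.090 R.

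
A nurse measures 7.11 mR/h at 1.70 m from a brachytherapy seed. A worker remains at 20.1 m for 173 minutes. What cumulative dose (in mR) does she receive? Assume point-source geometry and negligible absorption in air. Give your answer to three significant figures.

By the inverse-square law, rate at 20.1 m:
7.11 × (1.70/20.1)² = 7.11 × 0.007153 = 0.05086 mR/h.
Dose = rate × time = 0.05086 mR/h × 2.883 h = 0.1466 mR.

0.147 mR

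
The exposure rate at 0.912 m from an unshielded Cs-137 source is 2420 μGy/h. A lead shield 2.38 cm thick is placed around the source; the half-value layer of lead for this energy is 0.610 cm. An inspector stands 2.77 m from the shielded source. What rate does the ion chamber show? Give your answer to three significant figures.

Distance alone: 2420 × (0.912/2.77)² = 2420 × 0.1084 = 262.3 μGy/h.
Shield: 2.38/0.610 = 3.902 half-value layers → attenuation 2^(−3.902) = 0.06689.
Combined: 262.3 × 0.06689 = 17.55 μGy/h.

17.6 μGy/h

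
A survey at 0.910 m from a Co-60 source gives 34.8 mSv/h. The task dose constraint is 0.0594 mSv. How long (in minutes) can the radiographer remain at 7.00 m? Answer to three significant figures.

6.06 min

Using I₁d₁² = I₂d₂², rate at 7.00 m:
34.8 × (0.910/7.00)² = 34.8 × 0.01690 = 0.5881 mSv/h.
Stay time = 0.0594 mSv ÷ 0.5881 mSv/h = 0.1010 h = 6.060 min.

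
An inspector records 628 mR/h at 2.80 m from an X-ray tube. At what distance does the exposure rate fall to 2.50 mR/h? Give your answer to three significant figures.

By the inverse-square law, d₂ = d₁·√(I₁/I₂).
I₁/I₂ = 628/2.50 = 251.2, so d₂ = 2.80 × √251.2 = 44.38 m.

44.4 m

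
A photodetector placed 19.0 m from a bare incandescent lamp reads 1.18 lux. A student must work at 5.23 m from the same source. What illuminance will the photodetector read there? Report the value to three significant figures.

15.6 lux

By the inverse-square law, scaling from 19.0 m to 5.23 m:
(19.0/5.23)² = 13.20, so 1.18 × 13.20 = 15.58 lux.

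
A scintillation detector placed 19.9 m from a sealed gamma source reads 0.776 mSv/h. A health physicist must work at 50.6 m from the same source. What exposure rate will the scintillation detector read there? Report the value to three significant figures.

Using I₁d₁² = I₂d₂², scaling from 19.9 m to 50.6 m:
(19.9/50.6)² = 0.1547, so 0.776 × 0.1547 = 0.1200 mSv/h.

0.120 mSv/h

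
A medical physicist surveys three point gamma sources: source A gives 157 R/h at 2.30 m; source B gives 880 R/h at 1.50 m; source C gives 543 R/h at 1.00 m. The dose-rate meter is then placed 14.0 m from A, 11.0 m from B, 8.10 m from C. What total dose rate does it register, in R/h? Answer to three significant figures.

By superposition, sum each source's inverse-square contribution:
A: 157 × (2.30/14.0)² = 4.237 R/h
B: 880 × (1.50/11.0)² = 16.36 R/h
C: 543 × (1.00/8.10)² = 8.276 R/h
Total = 4.237 + 16.36 + 8.276 = 28.87 R/h.

28.9 R/h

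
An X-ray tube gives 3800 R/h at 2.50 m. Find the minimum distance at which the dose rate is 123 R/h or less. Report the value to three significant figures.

13.9 m

Applying the 1/r² law, d₂ = d₁·√(I₁/I₂).
I₁/I₂ = 3800/123 = 30.89, so d₂ = 2.50 × √30.89 = 13.89 m.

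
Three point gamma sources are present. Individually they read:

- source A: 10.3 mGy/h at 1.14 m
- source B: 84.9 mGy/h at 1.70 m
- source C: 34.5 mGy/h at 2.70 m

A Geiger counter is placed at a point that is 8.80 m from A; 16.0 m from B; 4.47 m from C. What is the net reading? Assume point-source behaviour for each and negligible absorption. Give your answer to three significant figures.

Each source contributes Iᵢ·(dᵢ/rᵢ)²; contributions add.
A: 10.3 × (1.14/8.80)² = 0.1729 mGy/h
B: 84.9 × (1.70/16.0)² = 0.9584 mGy/h
C: 34.5 × (2.70/4.47)² = 12.59 mGy/h
Total = 0.1729 + 0.9584 + 12.59 = 13.72 mGy/h.

13.7 mGy/h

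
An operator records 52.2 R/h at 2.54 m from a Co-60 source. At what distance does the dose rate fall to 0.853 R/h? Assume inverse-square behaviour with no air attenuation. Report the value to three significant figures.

Since intensity falls as 1/r², d₂ = d₁·√(I₁/I₂).
I₁/I₂ = 52.2/0.853 = 61.20, so d₂ = 2.54 × √61.20 = 19.87 m.

19.9 m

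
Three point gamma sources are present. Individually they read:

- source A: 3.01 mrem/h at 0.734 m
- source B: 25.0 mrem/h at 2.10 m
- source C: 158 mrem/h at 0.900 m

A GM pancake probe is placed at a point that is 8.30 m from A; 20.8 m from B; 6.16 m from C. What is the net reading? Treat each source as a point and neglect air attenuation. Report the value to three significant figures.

By superposition, sum each source's inverse-square contribution:
A: 3.01 × (0.734/8.30)² = 0.02354 mrem/h
B: 25.0 × (2.10/20.8)² = 0.2548 mrem/h
C: 158 × (0.900/6.16)² = 3.373 mrem/h
Total = 0.02354 + 0.2548 + 3.373 = 3.651 mrem/h.

3.65 mrem/h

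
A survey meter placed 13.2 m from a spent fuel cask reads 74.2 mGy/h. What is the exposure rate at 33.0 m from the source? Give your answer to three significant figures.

Applying the 1/r² law, scaling from 13.2 m to 33.0 m:
74.2 × (13.2/33.0)² = 74.2 × 0.1600 = 11.87 mGy/h.

11.9 mGy/h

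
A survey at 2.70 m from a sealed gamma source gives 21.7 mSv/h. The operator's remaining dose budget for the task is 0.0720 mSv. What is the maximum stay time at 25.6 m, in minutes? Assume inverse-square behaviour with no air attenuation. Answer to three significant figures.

17.9 min

Intensity scales as (d₁/d₂)², so rate at 25.6 m:
(2.70/25.6)² = 0.01112, so 21.7 × 0.01112 = 0.2413 mSv/h.
Stay time = 0.0720 mSv ÷ 0.2413 mSv/h = 0.2984 h = 17.90 min.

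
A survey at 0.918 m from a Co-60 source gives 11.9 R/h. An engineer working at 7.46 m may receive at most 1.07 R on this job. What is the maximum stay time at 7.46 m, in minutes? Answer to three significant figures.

356 min

By the inverse-square law, rate at 7.46 m:
(0.918/7.46)² = 0.01514, so 11.9 × 0.01514 = 0.1802 R/h.
Stay time = 1.07 R ÷ 0.1802 R/h = 5.938 h = 356.3 min.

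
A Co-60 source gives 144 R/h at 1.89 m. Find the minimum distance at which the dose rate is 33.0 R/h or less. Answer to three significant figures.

3.95 m

Applying the 1/r² law, d₂ = d₁·√(I₁/I₂).
I₁/I₂ = 144/33.0 = 4.364, so d₂ = 1.89 × √4.364 = 3.948 m.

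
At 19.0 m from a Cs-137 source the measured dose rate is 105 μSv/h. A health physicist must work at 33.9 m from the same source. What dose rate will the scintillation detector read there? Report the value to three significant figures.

Applying the 1/r² law, scaling from 19.0 m to 33.9 m:
(19.0/33.9)² = 0.3141, so 105 × 0.3141 = 32.98 μSv/h.

33.0 μSv/h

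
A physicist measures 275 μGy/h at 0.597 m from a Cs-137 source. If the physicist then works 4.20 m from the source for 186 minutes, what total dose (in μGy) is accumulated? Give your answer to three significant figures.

17.2 μGy

Using I₁d₁² = I₂d₂², rate at 4.20 m:
275 × (0.597/4.20)² = 275 × 0.02020 = 5.555 μGy/h.
Dose = rate × time = 5.555 μGy/h × 3.100 h = 17.22 μGy.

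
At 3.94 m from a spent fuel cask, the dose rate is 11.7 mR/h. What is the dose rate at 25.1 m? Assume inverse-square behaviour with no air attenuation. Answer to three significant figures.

0.288 mR/h

Using I₁d₁² = I₂d₂², the rate at 25.1 m is
(3.94/25.1)² = 0.02464, so 11.7 × 0.02464 = 0.2883 mR/h.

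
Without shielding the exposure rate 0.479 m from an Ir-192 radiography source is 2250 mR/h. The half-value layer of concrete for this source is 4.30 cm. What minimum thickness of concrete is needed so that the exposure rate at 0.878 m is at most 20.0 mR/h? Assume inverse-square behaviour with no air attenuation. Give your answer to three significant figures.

21.8 cm

At 0.878 m, distance alone gives (0.479/0.878)² = 0.2976, so 2250 × 0.2976 = 669.6 mR/h.
Further attenuation needed: 669.6/20.0 = 33.48.
n = log₂(33.48) = 5.065 half-value layers.
Thickness = 5.065 × 4.30 cm = 21.78 cm.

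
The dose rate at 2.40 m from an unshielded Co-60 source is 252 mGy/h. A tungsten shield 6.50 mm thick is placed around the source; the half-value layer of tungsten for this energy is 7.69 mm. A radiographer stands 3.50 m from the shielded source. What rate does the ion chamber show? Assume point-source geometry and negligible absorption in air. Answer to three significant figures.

66.0 mGy/h

Distance alone: (2.40/3.50)² = 0.4702, so 252 × 0.4702 = 118.5 mGy/h.
Shield: 6.50/7.69 = 0.8453 half-value layers → attenuation 2^(−0.8453) = 0.5566.
Combined: 118.5 × 0.5566 = 65.96 mGy/h.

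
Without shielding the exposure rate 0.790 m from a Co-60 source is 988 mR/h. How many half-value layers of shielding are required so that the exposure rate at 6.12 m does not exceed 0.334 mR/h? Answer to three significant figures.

5.62 half-value layers

At 6.12 m, distance alone gives (0.790/6.12)² = 0.01666, so 988 × 0.01666 = 16.46 mR/h.
Further attenuation needed: 16.46/0.334 = 49.28.
n = log₂(49.28) = 5.623 half-value layers.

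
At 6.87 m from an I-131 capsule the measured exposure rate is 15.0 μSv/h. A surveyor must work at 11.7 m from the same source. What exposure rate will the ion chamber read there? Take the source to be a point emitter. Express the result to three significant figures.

By the inverse-square law, scaling from 6.87 m to 11.7 m:
15.0 × (6.87/11.7)² = 15.0 × 0.3448 = 5.172 μSv/h.

5.17 μSv/h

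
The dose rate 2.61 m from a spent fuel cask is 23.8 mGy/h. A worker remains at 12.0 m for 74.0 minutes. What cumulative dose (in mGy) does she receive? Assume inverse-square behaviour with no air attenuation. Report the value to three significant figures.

1.39 mGy

Since intensity falls as 1/r², rate at 12.0 m:
(2.61/12.0)² = 0.04731, so 23.8 × 0.04731 = 1.126 mGy/h.
Dose = rate × time = 1.126 mGy/h × 1.233 h = 1.388 mGy.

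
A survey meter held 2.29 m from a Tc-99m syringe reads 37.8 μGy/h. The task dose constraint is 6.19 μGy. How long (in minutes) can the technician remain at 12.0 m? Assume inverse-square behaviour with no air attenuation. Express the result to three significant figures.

Using I₁d₁² = I₂d₂², rate at 12.0 m:
37.8 × (2.29/12.0)² = 37.8 × 0.03642 = 1.377 μGy/h.
Stay time = 6.19 μGy ÷ 1.377 μGy/h = 4.495 h = 269.7 min.

270 min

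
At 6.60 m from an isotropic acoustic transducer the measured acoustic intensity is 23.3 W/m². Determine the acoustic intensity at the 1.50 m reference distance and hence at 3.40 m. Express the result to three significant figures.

451 W/m²; 87.8 W/m²

Applying the 1/r² law,
At 1.50 m: 23.3 × (6.60/1.50)² = 23.3 × 19.36 = 451.1 W/m²
At 3.40 m: 451.1 × (1.50/3.40)² = 451.1 × 0.1946 = 87.78 W/m².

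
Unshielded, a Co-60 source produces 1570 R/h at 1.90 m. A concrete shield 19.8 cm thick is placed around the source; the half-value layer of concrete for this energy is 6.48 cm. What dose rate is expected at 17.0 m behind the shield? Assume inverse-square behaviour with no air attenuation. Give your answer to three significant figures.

2.36 R/h

Distance alone: (1.90/17.0)² = 0.01249, so 1570 × 0.01249 = 19.61 R/h.
Shield: 19.8/6.48 = 3.056 half-value layers → attenuation 2^(−3.056) = 0.1202.
Combined: 19.61 × 0.1202 = 2.357 R/h.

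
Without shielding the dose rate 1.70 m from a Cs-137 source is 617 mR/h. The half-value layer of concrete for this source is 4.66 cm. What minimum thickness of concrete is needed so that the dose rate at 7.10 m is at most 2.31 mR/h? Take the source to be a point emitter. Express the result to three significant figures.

At 7.10 m, distance alone gives (1.70/7.10)² = 0.05733, so 617 × 0.05733 = 35.37 mR/h.
Further attenuation needed: 35.37/2.31 = 15.31.
n = log₂(15.31) = 3.936 half-value layers.
Thickness = 3.936 × 4.66 cm = 18.34 cm.

18.3 cm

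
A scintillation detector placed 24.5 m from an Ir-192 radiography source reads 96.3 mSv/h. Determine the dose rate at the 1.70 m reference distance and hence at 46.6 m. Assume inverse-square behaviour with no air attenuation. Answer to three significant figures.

Applying the 1/r² law,
At 1.70 m: (24.5/1.70)² = 207.7, so 96.3 × 207.7 = 20000 mSv/h
At 46.6 m: (1.70/46.6)² = 0.001331, so 20000 × 0.001331 = 26.62 mSv/h.

20000 mSv/h; 26.6 mSv/h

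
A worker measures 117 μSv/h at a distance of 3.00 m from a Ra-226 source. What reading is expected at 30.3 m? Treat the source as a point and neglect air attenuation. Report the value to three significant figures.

1.15 μSv/h

By the inverse-square law, the rate at 30.3 m is
(3.00/30.3)² = 0.009803, so 117 × 0.009803 = 1.147 μSv/h.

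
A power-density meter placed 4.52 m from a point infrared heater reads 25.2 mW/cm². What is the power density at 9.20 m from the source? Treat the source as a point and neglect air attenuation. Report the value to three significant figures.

6.08 mW/cm²

Applying the 1/r² law, scaling from 4.52 m to 9.20 m:
(4.52/9.20)² = 0.2414, so 25.2 × 0.2414 = 6.083 mW/cm².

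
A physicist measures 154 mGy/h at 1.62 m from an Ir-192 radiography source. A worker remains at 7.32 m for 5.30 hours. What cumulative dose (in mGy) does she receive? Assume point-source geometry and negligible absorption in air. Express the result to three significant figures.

Intensity scales as (d₁/d₂)², so rate at 7.32 m:
154 × (1.62/7.32)² = 154 × 0.04898 = 7.543 mGy/h.
Dose = rate × time = 7.543 mGy/h × 5.300 h = 39.98 mGy.

40.0 mGy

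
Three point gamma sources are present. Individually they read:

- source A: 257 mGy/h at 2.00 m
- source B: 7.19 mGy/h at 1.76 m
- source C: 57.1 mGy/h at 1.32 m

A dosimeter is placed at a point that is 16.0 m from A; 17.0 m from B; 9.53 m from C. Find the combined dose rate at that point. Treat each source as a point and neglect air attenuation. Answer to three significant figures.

5.19 mGy/h

By superposition, sum each source's inverse-square contribution:
A: 257 × (2.00/16.0)² = 4.016 mGy/h
B: 7.19 × (1.76/17.0)² = 0.07706 mGy/h
C: 57.1 × (1.32/9.53)² = 1.095 mGy/h
Total = 4.016 + 0.07706 + 1.095 = 5.188 mGy/h.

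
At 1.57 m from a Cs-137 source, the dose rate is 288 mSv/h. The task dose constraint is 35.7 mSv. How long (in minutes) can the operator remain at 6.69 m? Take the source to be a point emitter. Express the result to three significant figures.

By the inverse-square law, rate at 6.69 m:
(1.57/6.69)² = 0.05507, so 288 × 0.05507 = 15.86 mSv/h.
Stay time = 35.7 mSv ÷ 15.86 mSv/h = 2.251 h = 135.1 min.

135 min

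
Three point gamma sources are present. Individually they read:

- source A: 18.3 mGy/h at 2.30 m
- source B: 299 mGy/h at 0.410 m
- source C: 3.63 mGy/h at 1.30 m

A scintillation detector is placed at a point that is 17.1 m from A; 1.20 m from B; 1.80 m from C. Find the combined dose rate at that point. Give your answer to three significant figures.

By superposition, sum each source's inverse-square contribution:
A: 18.3 × (2.30/17.1)² = 0.3311 mGy/h
B: 299 × (0.410/1.20)² = 34.90 mGy/h
C: 3.63 × (1.30/1.80)² = 1.893 mGy/h
Total = 0.3311 + 34.90 + 1.893 = 37.12 mGy/h.

37.1 mGy/h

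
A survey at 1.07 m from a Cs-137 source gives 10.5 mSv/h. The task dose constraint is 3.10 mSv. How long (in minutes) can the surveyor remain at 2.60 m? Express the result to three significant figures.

105 min

Intensity scales as (d₁/d₂)², so rate at 2.60 m:
(1.07/2.60)² = 0.1694, so 10.5 × 0.1694 = 1.779 mSv/h.
Stay time = 3.10 mSv ÷ 1.779 mSv/h = 1.743 h = 104.6 min.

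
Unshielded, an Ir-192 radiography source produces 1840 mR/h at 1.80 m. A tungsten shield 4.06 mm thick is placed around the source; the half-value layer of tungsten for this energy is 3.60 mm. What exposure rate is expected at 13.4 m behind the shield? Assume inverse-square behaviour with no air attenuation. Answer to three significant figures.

15.2 mR/h

Distance alone: 1840 × (1.80/13.4)² = 1840 × 0.01804 = 33.19 mR/h.
Shield: 4.06/3.60 = 1.128 half-value layers → attenuation 2^(−1.128) = 0.4575.
Combined: 33.19 × 0.4575 = 15.18 mR/h.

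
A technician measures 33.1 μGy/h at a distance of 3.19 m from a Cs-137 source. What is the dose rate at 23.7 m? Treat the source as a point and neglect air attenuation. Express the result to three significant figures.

Since intensity falls as 1/r², the rate at 23.7 m is
(3.19/23.7)² = 0.01812, so 33.1 × 0.01812 = 0.5998 μGy/h.

0.600 μGy/h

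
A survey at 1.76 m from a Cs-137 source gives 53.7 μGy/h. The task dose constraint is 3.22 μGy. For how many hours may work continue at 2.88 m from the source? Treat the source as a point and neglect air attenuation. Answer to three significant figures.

0.161 h

Intensity scales as (d₁/d₂)², so rate at 2.88 m:
(1.76/2.88)² = 0.3735, so 53.7 × 0.3735 = 20.06 μGy/h.
Stay time = 3.22 μGy ÷ 20.06 μGy/h = 0.1605 h.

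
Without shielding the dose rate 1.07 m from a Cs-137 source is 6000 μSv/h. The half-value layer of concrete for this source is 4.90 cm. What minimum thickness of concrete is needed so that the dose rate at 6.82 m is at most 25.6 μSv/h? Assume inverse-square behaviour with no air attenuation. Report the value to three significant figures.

At 6.82 m, distance alone gives 6000 × (1.07/6.82)² = 6000 × 0.02461 = 147.7 μSv/h.
Further attenuation needed: 147.7/25.6 = 5.770.
n = log₂(5.770) = 2.529 half-value layers.
Thickness = 2.529 × 4.90 cm = 12.39 cm.

12.4 cm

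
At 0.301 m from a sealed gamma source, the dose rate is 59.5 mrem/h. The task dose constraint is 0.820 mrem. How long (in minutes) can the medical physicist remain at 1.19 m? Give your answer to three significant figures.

Using I₁d₁² = I₂d₂², rate at 1.19 m:
59.5 × (0.301/1.19)² = 59.5 × 0.06398 = 3.807 mrem/h.
Stay time = 0.820 mrem ÷ 3.807 mrem/h = 0.2154 h = 12.92 min.

12.9 min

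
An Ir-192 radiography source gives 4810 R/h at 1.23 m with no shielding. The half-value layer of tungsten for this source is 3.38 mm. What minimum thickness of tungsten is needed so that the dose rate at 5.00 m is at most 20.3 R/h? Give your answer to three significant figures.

At 5.00 m, distance alone gives (1.23/5.00)² = 0.06052, so 4810 × 0.06052 = 291.1 R/h.
Further attenuation needed: 291.1/20.3 = 14.34.
n = log₂(14.34) = 3.842 half-value layers.
Thickness = 3.842 × 3.38 mm = 12.99 mm.

13.0 mm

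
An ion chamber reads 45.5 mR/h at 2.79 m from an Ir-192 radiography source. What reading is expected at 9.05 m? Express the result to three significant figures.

Applying the 1/r² law, the rate at 9.05 m is
45.5 × (2.79/9.05)² = 45.5 × 0.09504 = 4.324 mR/h.

4.32 mR/h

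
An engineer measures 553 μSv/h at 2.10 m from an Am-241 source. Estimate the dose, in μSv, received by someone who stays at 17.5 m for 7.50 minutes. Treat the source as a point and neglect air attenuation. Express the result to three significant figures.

0.995 μSv

Using I₁d₁² = I₂d₂², rate at 17.5 m:
553 × (2.10/17.5)² = 553 × 0.01440 = 7.963 μSv/h.
Dose = rate × time = 7.963 μSv/h × 0.1250 h = 0.9954 μSv.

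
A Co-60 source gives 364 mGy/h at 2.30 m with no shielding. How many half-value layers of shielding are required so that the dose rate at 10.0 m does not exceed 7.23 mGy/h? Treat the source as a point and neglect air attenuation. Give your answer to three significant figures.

1.41 half-value layers

At 10.0 m, distance alone gives 364 × (2.30/10.0)² = 364 × 0.05290 = 19.26 mGy/h.
Further attenuation needed: 19.26/7.23 = 2.664.
n = log₂(2.664) = 1.414 half-value layers.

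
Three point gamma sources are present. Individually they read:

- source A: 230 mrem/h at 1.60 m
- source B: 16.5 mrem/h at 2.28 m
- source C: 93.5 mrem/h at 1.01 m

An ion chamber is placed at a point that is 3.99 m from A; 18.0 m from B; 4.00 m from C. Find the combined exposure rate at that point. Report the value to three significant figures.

By superposition, sum each source's inverse-square contribution:
A: 230 × (1.60/3.99)² = 36.98 mrem/h
B: 16.5 × (2.28/18.0)² = 0.2647 mrem/h
C: 93.5 × (1.01/4.00)² = 5.961 mrem/h
Total = 36.98 + 0.2647 + 5.961 = 43.21 mrem/h.

43.2 mrem/h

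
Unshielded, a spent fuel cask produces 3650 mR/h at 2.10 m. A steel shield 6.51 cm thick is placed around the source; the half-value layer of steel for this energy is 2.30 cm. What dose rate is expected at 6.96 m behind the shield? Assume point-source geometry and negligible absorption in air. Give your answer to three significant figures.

Distance alone: 3650 × (2.10/6.96)² = 3650 × 0.09104 = 332.3 mR/h.
Shield: 6.51/2.30 = 2.830 half-value layers → attenuation 2^(−2.830) = 0.1406.
Combined: 332.3 × 0.1406 = 46.72 mR/h.

46.7 mR/h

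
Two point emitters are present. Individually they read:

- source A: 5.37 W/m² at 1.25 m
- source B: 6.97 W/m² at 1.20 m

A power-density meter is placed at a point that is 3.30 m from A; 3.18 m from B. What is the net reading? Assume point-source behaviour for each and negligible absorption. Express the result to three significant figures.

1.76 W/m²

Each source contributes Iᵢ·(dᵢ/rᵢ)²; contributions add.
A: 5.37 × (1.25/3.30)² = 0.7705 W/m²
B: 6.97 × (1.20/3.18)² = 0.9925 W/m²
Total = 0.7705 + 0.9925 = 1.763 W/m².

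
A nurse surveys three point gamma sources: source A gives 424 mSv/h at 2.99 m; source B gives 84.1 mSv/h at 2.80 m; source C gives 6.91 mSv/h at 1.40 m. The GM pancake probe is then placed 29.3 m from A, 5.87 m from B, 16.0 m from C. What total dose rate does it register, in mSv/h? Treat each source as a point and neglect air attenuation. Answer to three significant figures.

23.6 mSv/h

Each source contributes Iᵢ·(dᵢ/rᵢ)²; contributions add.
A: 424 × (2.99/29.3)² = 4.415 mSv/h
B: 84.1 × (2.80/5.87)² = 19.14 mSv/h
C: 6.91 × (1.40/16.0)² = 0.05290 mSv/h
Total = 4.415 + 19.14 + 0.05290 = 23.61 mSv/h.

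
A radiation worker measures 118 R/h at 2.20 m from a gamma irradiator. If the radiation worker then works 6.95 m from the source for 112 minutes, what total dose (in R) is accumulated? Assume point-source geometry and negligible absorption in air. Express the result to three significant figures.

22.1 R

By the inverse-square law, rate at 6.95 m:
(2.20/6.95)² = 0.1002, so 118 × 0.1002 = 11.82 R/h.
Dose = rate × time = 11.82 R/h × 1.867 h = 22.07 R.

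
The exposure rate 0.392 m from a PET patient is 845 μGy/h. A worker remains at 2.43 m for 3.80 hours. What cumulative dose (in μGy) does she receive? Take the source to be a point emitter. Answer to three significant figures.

83.6 μGy

Using I₁d₁² = I₂d₂², rate at 2.43 m:
(0.392/2.43)² = 0.02602, so 845 × 0.02602 = 21.99 μGy/h.
Dose = rate × time = 21.99 μGy/h × 3.800 h = 83.56 μGy.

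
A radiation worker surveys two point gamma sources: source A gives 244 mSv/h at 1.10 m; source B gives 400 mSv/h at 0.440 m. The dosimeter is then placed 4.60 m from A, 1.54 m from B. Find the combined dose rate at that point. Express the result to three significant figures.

By superposition, sum each source's inverse-square contribution:
A: 244 × (1.10/4.60)² = 13.95 mSv/h
B: 400 × (0.440/1.54)² = 32.65 mSv/h
Total = 13.95 + 32.65 = 46.60 mSv/h.

46.6 mSv/h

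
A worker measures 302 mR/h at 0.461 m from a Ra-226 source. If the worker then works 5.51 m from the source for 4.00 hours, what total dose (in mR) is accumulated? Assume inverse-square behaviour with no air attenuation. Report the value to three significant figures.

8.46 mR

Intensity scales as (d₁/d₂)², so rate at 5.51 m:
(0.461/5.51)² = 0.007000, so 302 × 0.007000 = 2.114 mR/h.
Dose = rate × time = 2.114 mR/h × 4.000 h = 8.456 mR.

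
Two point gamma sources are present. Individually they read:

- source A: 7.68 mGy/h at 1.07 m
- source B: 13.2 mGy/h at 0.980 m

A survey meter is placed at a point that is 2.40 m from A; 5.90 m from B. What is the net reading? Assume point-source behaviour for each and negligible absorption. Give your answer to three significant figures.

1.89 mGy/h

Each source contributes Iᵢ·(dᵢ/rᵢ)²; contributions add.
A: 7.68 × (1.07/2.40)² = 1.527 mGy/h
B: 13.2 × (0.980/5.90)² = 0.3642 mGy/h
Total = 1.527 + 0.3642 = 1.891 mGy/h.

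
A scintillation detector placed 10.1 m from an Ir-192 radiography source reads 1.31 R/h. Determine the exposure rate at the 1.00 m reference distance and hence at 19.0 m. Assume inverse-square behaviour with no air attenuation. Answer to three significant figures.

Using I₁d₁² = I₂d₂²,
At 1.00 m: 1.31 × (10.1/1.00)² = 1.31 × 102.0 = 133.6 R/h
At 19.0 m: (1.00/19.0)² = 0.002770, so 133.6 × 0.002770 = 0.3701 R/h.

134 R/h; 0.370 R/h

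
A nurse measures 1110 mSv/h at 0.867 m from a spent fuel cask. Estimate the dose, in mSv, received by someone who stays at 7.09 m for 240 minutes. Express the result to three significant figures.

Since intensity falls as 1/r², rate at 7.09 m:
1110 × (0.867/7.09)² = 1110 × 0.01495 = 16.59 mSv/h.
Dose = rate × time = 16.59 mSv/h × 4.000 h = 66.36 mSv.

66.4 mSv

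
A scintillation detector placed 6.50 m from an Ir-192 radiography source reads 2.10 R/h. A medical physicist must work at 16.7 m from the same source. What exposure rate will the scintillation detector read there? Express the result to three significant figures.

0.318 R/h

Since intensity falls as 1/r², scaling from 6.50 m to 16.7 m:
(6.50/16.7)² = 0.1515, so 2.10 × 0.1515 = 0.3181 R/h.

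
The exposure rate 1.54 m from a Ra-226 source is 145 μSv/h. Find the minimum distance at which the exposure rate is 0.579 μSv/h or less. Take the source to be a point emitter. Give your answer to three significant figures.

Using I₁d₁² = I₂d₂², d₂ = d₁·√(I₁/I₂).
I₁/I₂ = 145/0.579 = 250.4, so d₂ = 1.54 × √250.4 = 24.37 m.

24.4 m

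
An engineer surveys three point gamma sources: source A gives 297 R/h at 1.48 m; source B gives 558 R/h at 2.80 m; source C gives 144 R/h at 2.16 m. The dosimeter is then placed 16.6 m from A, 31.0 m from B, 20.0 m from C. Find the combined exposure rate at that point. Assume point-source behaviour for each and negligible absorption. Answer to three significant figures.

Each source contributes Iᵢ·(dᵢ/rᵢ)²; contributions add.
A: 297 × (1.48/16.6)² = 2.361 R/h
B: 558 × (2.80/31.0)² = 4.552 R/h
C: 144 × (2.16/20.0)² = 1.680 R/h
Total = 2.361 + 4.552 + 1.680 = 8.593 R/h.

8.59 R/h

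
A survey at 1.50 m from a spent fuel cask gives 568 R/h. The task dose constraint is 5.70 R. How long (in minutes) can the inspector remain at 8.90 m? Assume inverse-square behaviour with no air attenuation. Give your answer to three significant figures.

By the inverse-square law, rate at 8.90 m:
568 × (1.50/8.90)² = 568 × 0.02841 = 16.14 R/h.
Stay time = 5.70 R ÷ 16.14 R/h = 0.3532 h = 21.19 min.

21.2 min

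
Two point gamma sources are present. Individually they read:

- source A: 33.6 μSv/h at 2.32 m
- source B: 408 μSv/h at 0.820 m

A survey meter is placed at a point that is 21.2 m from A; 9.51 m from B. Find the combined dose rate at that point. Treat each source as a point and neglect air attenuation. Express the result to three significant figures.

By superposition, sum each source's inverse-square contribution:
A: 33.6 × (2.32/21.2)² = 0.4024 μSv/h
B: 408 × (0.820/9.51)² = 3.033 μSv/h
Total = 0.4024 + 3.033 = 3.435 μSv/h.

3.44 μSv/h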